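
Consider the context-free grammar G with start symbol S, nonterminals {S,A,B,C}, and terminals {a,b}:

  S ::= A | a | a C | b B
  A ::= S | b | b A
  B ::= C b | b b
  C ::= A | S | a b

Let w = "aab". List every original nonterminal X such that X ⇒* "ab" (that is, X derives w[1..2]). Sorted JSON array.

CNF form of G:
  S -> T0 C | T1 A | T1 B | a | b
  A -> T0 C | T1 A | T1 B | a | b
  B -> C T1 | T1 T1
  C -> T0 C | T0 T1 | T1 A | T1 B | a | b
  T0 -> a
  T1 -> b

CYK table (by increasing span), restricted to cells inside w[1..2]:
  T[1,1] 'a' = {A,C,S,T0}  orig:{A,C,S}
  T[2,2] 'b' = {A,C,S,T1}  orig:{A,C,S}
  T[1,2] 'ab' = {A,B,C,S}

Original NTs in T[1,2] deriving "ab": ["A", "B", "C", "S"]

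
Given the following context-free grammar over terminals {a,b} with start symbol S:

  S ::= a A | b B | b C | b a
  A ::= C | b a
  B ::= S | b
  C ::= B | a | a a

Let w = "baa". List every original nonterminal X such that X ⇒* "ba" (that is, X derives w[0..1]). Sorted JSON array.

CNF form of G:
  S -> T0 A | T1 B | T1 C | T1 T0
  A -> T0 A | T0 T0 | T1 B | T1 C | T1 T0 | a | b
  B -> T0 A | T1 B | T1 C | T1 T0 | b
  C -> T0 A | T0 T0 | T1 B | T1 C | T1 T0 | a | b
  T0 -> a
  T1 -> b

Fill CYK table bottom-up, restricted to cells inside w[0..1]:
  cell(0,0) b: {A,B,C,T1}  orig:{A,B,C}
  cell(1,1) a: {A,C,T0}  orig:{A,C}
  cell(0,1) ba: {A,B,C,S}

Original NTs in T[0,1] deriving "ba": ["A", "B", "C", "S"]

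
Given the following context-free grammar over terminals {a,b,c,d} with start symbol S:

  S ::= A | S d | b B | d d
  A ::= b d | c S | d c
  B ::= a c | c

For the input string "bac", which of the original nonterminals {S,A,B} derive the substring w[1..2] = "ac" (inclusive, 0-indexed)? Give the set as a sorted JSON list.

Convert to CNF:
  S -> S T1 | T0 B | T0 T1 | T1 T1 | T1 T2 | T2 S
  A -> T0 T1 | T1 T2 | T2 S
  B -> T3 T2 | c
  T0 -> b
  T1 -> d
  T2 -> c
  T3 -> a

Fill CYK table bottom-up — only the sub-triangle for w[1..2]:
  T[1,1] 'a' = {T3}  orig:{}
  T[2,2] 'c' = {B,T2}  orig:{B}
  T[1,2] 'ac' = {B}

Original NTs in T[1,2] deriving "ac": ["B"]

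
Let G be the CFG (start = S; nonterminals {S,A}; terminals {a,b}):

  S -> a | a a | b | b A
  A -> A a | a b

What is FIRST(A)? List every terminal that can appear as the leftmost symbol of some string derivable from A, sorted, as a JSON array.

FIRST iteration:
iter 1:
  A via A→a b: +{a}
  S via S→a: +{a}
  S via S→b: +{b}
  S: {a,b}  A: {a}
iter 2: — fixpoint
  S: {a,b}  A: {a}

FIRST(A) = ["a"]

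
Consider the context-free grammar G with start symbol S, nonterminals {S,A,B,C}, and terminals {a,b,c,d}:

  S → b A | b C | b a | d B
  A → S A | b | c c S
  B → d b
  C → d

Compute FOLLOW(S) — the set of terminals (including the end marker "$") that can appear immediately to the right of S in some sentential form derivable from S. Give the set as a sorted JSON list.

FIRST iteration:
round 1:
  A via A→b: +{b}
  A via A→c c S: +{c}
  B via B→d b: +{d}
  C via C→d: +{d}
  S via S→b A: +{b}
  S via S→d B: +{d}
  S: {b,d}  A: {b,c}  B: {d}  C: {d}
round 2:
  A via A→S A: +{d}
  S: {b,d}  A: {b,c,d}  B: {d}  C: {d}
round 3: (no change)
  S: {b,d}  A: {b,c,d}  B: {d}  C: {d}

FOLLOW iteration:
initialize: $ ∈ FOLLOW(S)
iter 1:
  A→S A: FOLLOW(S) ⊇ FIRST(A) = {b,c,d}; new: +{b,c,d}
  S→b A: FOLLOW(A) ⊇ FOLLOW(S) ⊇ {$,b,c,d}; new: +{$,b,c,d}
  S→b C: FOLLOW(C) ⊇ FOLLOW(S) ⊇ {$,b,c,d}; new: +{$,b,c,d}
  S→d B: FOLLOW(B) ⊇ FOLLOW(S) ⊇ {$,b,c,d}; new: +{$,b,c,d}
  FOLLOW(S)={$,b,c,d}  FOLLOW(A)={$,b,c,d}  FOLLOW(B)={$,b,c,d}  FOLLOW(C)={$,b,c,d}
iter 2: — fixpoint
  FOLLOW(S)={$,b,c,d}  FOLLOW(A)={$,b,c,d}  FOLLOW(B)={$,b,c,d}  FOLLOW(C)={$,b,c,d}

FOLLOW(S) = ["$", "b", "c", "d"]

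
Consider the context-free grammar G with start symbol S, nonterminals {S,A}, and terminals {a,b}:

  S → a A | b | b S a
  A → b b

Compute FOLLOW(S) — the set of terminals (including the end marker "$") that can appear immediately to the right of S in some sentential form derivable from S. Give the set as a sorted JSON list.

FIRST sets, iterate to fixpoint:
iter 1:
  A via A→b b: +{b}
  S via S→a A: +{a}
  S via S→b: +{b}
  FIRST(S)={a,b}  FIRST(A)={b}
iter 2: — fixpoint
  FIRST(S)={a,b}  FIRST(A)={b}

FOLLOW sets:
FOLLOW(S) := {$}
pass 1:
  S→a A: FOLLOW(A) ⊇ FOLLOW(S) ⊇ {$}; new: +{$}
  S→b S a: FOLLOW(S) ⊇ FIRST(a) = {a}; new: +{a}
  S: {$,a}  A: {$}
pass 2:
  S→a A: FOLLOW(A) ⊇ FOLLOW(S) ⊇ {$,a}; new: +{a}
  S: {$,a}  A: {$,a}
pass 3: (no change)
  S: {$,a}  A: {$,a}

FOLLOW(S) = ["$", "a"]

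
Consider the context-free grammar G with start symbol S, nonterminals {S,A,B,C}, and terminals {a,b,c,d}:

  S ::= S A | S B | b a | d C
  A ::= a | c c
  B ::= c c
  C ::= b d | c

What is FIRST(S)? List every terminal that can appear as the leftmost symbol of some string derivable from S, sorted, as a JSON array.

Compute FIRST by fixpoint:
pass 1:
  A via A→a: +{a}
  A via A→c c: +{c}
  B via B→c c: +{c}
  C via C→b d: +{b}
  C via C→c: +{c}
  S via S→b a: +{b}
  S via S→d C: +{d}
  FIRST[S]={b,d}  FIRST[A]={a,c}  FIRST[B]={c}  FIRST[C]={b,c}
pass 2: (stable)
  FIRST[S]={b,d}  FIRST[A]={a,c}  FIRST[B]={c}  FIRST[C]={b,c}

FIRST(S) = ["b", "d"]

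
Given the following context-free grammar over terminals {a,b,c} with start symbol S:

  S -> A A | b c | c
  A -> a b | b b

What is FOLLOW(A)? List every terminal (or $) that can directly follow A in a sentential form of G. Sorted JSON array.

FIRST sets, iterate to fixpoint:
iter 1:
  A via A→a b: +{a}
  A via A→b b: +{b}
  S via S→A A: +{a,b}
  S via S→c: +{c}
  FIRST(S)={a,b,c}  FIRST(A)={a,b}
iter 2: (no change)
  FIRST(S)={a,b,c}  FIRST(A)={a,b}

FOLLOW iteration:
initialize: $ ∈ FOLLOW(S)
pass 1:
  S→A A: FOLLOW(A) ⊇ FIRST(A) = {a,b}; new: +{a,b}
  S→A A: FOLLOW(A) ⊇ FOLLOW(S) ⊇ {$}; new: +{$}
  FOLLOW[S]={$}  FOLLOW[A]={$,a,b}
pass 2: — fixpoint
  FOLLOW[S]={$}  FOLLOW[A]={$,a,b}

FOLLOW(A) = ["$", "a", "b"]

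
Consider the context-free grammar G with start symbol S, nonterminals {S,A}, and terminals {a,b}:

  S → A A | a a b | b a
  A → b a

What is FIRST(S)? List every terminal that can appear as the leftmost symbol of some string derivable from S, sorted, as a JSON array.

FIRST iteration:
pass 1:
  A via A→b a: +{b}
  S via S→A A: +{b}
  S via S→a a b: +{a}
  FIRST[S]={a,b}  FIRST[A]={b}
pass 2: (stable)
  FIRST[S]={a,b}  FIRST[A]={b}

FIRST(S) = ["a", "b"]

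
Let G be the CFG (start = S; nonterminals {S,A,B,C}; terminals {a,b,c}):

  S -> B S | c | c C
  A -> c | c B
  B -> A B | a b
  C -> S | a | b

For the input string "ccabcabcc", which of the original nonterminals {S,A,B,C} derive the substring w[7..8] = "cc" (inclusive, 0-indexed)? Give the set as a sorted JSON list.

Convert to CNF:
  S -> B S | T0 C | c
  A -> T0 B | c
  B -> A B | T1 T2
  C -> B S | T0 C | a | b | c
  T0 -> c
  T1 -> a
  T2 -> b

CYK table (by increasing span) — only the sub-triangle for w[7..8]:
  cell(7,7) c: {A,C,S,T0}  orig:{A,C,S}
  cell(8,8) c: {A,C,S,T0}  orig:{A,C,S}
  cell(7,8) cc: {C,S}

Original NTs in T[7,8] deriving "cc": ["C", "S"]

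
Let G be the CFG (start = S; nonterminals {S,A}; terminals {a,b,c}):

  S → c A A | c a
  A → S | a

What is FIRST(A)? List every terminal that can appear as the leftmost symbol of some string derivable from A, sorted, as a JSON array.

FIRST iteration:
iter 1:
  A via A→a: +{a}
  S via S→c A A: +{c}
  FIRST(S)={c}  FIRST(A)={a}
iter 2:
  A via A→S: +{c}
  FIRST(S)={c}  FIRST(A)={a,c}
iter 3: — fixpoint
  FIRST(S)={c}  FIRST(A)={a,c}

FIRST(A) = ["a", "c"]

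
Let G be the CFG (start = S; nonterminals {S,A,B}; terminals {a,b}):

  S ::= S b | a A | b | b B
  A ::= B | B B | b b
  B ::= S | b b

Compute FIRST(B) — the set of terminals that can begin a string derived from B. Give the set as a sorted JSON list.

Compute FIRST by fixpoint:
iter 1:
  A via A→b b: +{b}
  B via B→b b: +{b}
  S via S→a A: +{a}
  S via S→b: +{b}
  FIRST[S]={a,b}  FIRST[A]={b}  FIRST[B]={b}
iter 2:
  B via B→S: +{a}
  FIRST[S]={a,b}  FIRST[A]={b}  FIRST[B]={a,b}
iter 3:
  A via A→B: +{a}
  FIRST[S]={a,b}  FIRST[A]={a,b}  FIRST[B]={a,b}
iter 4: done
  FIRST[S]={a,b}  FIRST[A]={a,b}  FIRST[B]={a,b}

FIRST(B) = ["a", "b"]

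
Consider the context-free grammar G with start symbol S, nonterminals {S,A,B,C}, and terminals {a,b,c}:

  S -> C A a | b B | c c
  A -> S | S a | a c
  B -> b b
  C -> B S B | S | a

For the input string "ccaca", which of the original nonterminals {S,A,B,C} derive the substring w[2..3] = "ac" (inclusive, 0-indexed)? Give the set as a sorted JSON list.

CNF form of G:
  S -> C X6 | T1 T1 | T2 B
  A -> C X3 | S T0 | T0 T1 | T1 T1 | T2 B
  B -> T2 T2
  C -> B X4 | C X5 | T1 T1 | T2 B | a
  T0 -> a
  T1 -> c
  T2 -> b
  X3 -> A T0
  X4 -> S B
  X5 -> A T0
  X6 -> A T0

Fill CYK table bottom-up, restricted to cells inside w[2..3]:
  T[2,2] 'a' = {C,T0}  orig:{C}
  T[3,3] 'c' = {T1}  orig:{}
  T[2,3] 'ac' = {A}

Original NTs in T[2,3] deriving "ac": ["A"]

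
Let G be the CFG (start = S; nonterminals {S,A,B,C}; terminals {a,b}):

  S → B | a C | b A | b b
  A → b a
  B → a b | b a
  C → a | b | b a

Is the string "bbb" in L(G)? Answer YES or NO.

CNF form of G:
  S -> T0 A | T0 T0 | T0 T1 | T1 C | T1 T0
  A -> T0 T1
  B -> T0 T1 | T1 T0
  C -> T0 T1 | a | b
  T0 -> b
  T1 -> a

Fill CYK table bottom-up:
  T[0,0] 'b' = {C,T0}  orig:{C}
  T[1,1] 'b' = {C,T0}  orig:{C}
  T[2,2] 'b' = {C,T0}  orig:{C}
  T[0,1] 'bb' = {S}
  T[1,2] 'bb' = {S}
  T[0,2] 'bbb' = ∅

S ∉ T[0,2] ⇒ NO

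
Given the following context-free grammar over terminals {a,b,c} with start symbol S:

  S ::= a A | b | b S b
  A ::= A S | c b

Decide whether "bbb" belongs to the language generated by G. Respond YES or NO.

Convert to CNF:
  S -> T1 X3 | T2 A | b
  A -> A S | T0 T1
  T0 -> c
  T1 -> b
  T2 -> a
  X3 -> S T1

CYK fill:
  [0..0]={S,T1}  "b"  orig:{S}
  [1..1]={S,T1}  "b"  orig:{S}
  [2..2]={S,T1}  "b"  orig:{S}
  [0..1]={X3}  "bb"  orig:{}
  [1..2]={X3}  "bb"  orig:{}
  [0..2]={S}  "bbb"

S ∈ T[0,2] ⇒ YES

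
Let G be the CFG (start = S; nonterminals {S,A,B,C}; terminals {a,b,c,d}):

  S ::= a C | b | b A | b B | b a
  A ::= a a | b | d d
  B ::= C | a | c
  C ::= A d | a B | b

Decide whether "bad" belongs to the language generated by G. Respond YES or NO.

Convert to CNF:
  S -> T0 C | T2 A | T2 B | T2 T0 | b
  A -> T0 T0 | T1 T1 | b
  B -> A T1 | T0 B | a | b | c
  C -> A T1 | T0 B | b
  T0 -> a
  T1 -> d
  T2 -> b

CYK table (by increasing span):
  T[0,0] 'b' = {A,B,C,S,T2}  orig:{A,B,C,S}
  T[1,1] 'a' = {B,T0}  orig:{B}
  T[2,2] 'd' = {T1}  orig:{}
  T[0,1] 'ba' = {S}
  T[1,2] 'ad' = ∅
  T[0,2] 'bad' = ∅

S ∉ T[0,2] ⇒ NO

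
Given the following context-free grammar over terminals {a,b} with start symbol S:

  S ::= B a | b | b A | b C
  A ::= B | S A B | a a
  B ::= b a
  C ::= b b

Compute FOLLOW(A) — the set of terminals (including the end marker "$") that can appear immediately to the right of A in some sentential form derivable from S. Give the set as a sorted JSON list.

FIRST sets, iterate to fixpoint:
[1]
  A via A→a a: +{a}
  B via B→b a: +{b}
  C via C→b b: +{b}
  S via S→B a: +{b}
  FIRST[S]={b}  FIRST[A]={a}  FIRST[B]={b}  FIRST[C]={b}
[2]
  A via A→B: +{b}
  FIRST[S]={b}  FIRST[A]={a,b}  FIRST[B]={b}  FIRST[C]={b}
[3] done
  FIRST[S]={b}  FIRST[A]={a,b}  FIRST[B]={b}  FIRST[C]={b}

FOLLOW iteration:
seed FOLLOW(S) with $
[1]
  A→S A B: FOLLOW(S) ⊇ FIRST(A) = {a,b}; new: +{a,b}
  A→S A B: FOLLOW(A) ⊇ FIRST(B) = {b}; new: +{b}
  A→S A B: FOLLOW(B) ⊇ FOLLOW(A) ⊇ {b}; new: +{b}
  S→B a: FOLLOW(B) ⊇ FIRST(a) = {a}; new: +{a}
  S→b A: FOLLOW(A) ⊇ FOLLOW(S) ⊇ {$,a,b}; new: +{$,a}
  S→b C: FOLLOW(C) ⊇ FOLLOW(S) ⊇ {$,a,b}; new: +{$,a,b}
  S: {$,a,b}  A: {$,a,b}  B: {a,b}  C: {$,a,b}
[2]
  A→B: FOLLOW(B) ⊇ FOLLOW(A) ⊇ {$,a,b}; new: +{$}
  S: {$,a,b}  A: {$,a,b}  B: {$,a,b}  C: {$,a,b}
[3] done
  S: {$,a,b}  A: {$,a,b}  B: {$,a,b}  C: {$,a,b}

FOLLOW(A) = ["$", "a", "b"]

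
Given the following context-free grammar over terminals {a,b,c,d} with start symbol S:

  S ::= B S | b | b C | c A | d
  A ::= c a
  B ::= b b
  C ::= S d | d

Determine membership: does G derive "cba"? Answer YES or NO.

Convert to CNF:
  S -> B S | T0 A | T2 C | b | d
  A -> T0 T1
  B -> T2 T2
  C -> S T3 | d
  T0 -> c
  T1 -> a
  T2 -> b
  T3 -> d

Fill CYK table bottom-up:
  T[0,0] 'c' = {T0}  orig:{}
  T[1,1] 'b' = {S,T2}  orig:{S}
  T[2,2] 'a' = {T1}  orig:{}
  T[0,1] 'cb' = ∅
  T[1,2] 'ba' = ∅
  T[0,2] 'cba' = ∅

S ∉ T[0,2] ⇒ NO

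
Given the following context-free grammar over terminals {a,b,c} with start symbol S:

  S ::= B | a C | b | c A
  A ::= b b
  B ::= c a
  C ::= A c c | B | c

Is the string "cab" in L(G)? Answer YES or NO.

CNF form of G:
  S -> T1 A | T1 T2 | T2 C | b
  A -> T0 T0
  B -> T1 T2
  C -> A X3 | T1 T2 | c
  T0 -> b
  T1 -> c
  T2 -> a
  X3 -> T1 T1

CYK fill:
  [0..0]={C,T1}  "c"  orig:{C}
  [1..1]={T2}  "a"  orig:{}
  [2..2]={S,T0}  "b"  orig:{S}
  [0..1]={B,C,S}  "ca"
  [1..2]=∅  "ab"
  [0..2]=∅  "cab"

S ∉ T[0,2] ⇒ NO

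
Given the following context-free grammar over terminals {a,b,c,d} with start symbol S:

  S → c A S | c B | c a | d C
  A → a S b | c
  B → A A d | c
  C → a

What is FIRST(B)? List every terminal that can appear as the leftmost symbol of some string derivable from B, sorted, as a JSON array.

Compute FIRST by fixpoint:
pass 1:
  A via A→a S b: +{a}
  A via A→c: +{c}
  B via B→A A d: +{a,c}
  C via C→a: +{a}
  S via S→c A S: +{c}
  S via S→d C: +{d}
  FIRST(S)={c,d}  FIRST(A)={a,c}  FIRST(B)={a,c}  FIRST(C)={a}
pass 2: done
  FIRST(S)={c,d}  FIRST(A)={a,c}  FIRST(B)={a,c}  FIRST(C)={a}

FIRST(B) = ["a", "c"]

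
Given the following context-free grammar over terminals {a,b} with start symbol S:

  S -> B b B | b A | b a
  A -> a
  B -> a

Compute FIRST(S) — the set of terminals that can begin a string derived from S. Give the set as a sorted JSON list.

FIRST sets, iterate to fixpoint:
[1]
  A via A→a: +{a}
  B via B→a: +{a}
  S via S→B b B: +{a}
  S via S→b A: +{b}
  FIRST(S)={a,b}  FIRST(A)={a}  FIRST(B)={a}
[2] — fixpoint
  FIRST(S)={a,b}  FIRST(A)={a}  FIRST(B)={a}

FIRST(S) = ["a", "b"]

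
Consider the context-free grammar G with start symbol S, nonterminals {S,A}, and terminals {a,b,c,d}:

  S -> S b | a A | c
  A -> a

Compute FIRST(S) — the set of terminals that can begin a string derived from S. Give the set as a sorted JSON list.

FIRST iteration:
iter 1:
  A via A→a: +{a}
  S via S→a A: +{a}
  S via S→c: +{c}
  FIRST(S)={a,c}  FIRST(A)={a}
iter 2: (no change)
  FIRST(S)={a,c}  FIRST(A)={a}

FIRST(S) = ["a", "c"]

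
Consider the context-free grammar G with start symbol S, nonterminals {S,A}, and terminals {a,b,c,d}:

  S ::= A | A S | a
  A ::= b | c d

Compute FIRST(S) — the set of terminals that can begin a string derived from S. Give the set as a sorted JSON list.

Compute FIRST by fixpoint:
iter 1:
  A via A→b: +{b}
  A via A→c d: +{c}
  S via S→A: +{b,c}
  S via S→a: +{a}
  FIRST(S)={a,b,c}  FIRST(A)={b,c}
iter 2: — fixpoint
  FIRST(S)={a,b,c}  FIRST(A)={b,c}

FIRST(S) = ["a", "b", "c"]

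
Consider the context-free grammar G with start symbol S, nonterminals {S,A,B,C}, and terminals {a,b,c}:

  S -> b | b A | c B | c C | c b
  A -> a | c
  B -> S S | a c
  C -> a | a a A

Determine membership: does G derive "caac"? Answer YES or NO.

CNF form of G:
  S -> T1 B | T1 C | T1 T2 | T2 A | b
  A -> a | c
  B -> S S | T0 T1
  C -> T0 X3 | a
  T0 -> a
  T1 -> c
  T2 -> b
  X3 -> T0 A

CYK table (by increasing span):
  cell(0,0) c: {A,T1}  orig:{A}
  cell(1,1) a: {A,C,T0}  orig:{A,C}
  cell(2,2) a: {A,C,T0}  orig:{A,C}
  cell(3,3) c: {A,T1}  orig:{A}
  cell(0,1) ca: {S}
  cell(1,2) aa: {X3}  orig:{}
  cell(2,3) ac: {B,X3}  orig:{B}
  cell(0,2) caa: ∅
  cell(1,3) aac: {C}
  cell(0,3) caac: {S}

S ∈ T[0,3] ⇒ YES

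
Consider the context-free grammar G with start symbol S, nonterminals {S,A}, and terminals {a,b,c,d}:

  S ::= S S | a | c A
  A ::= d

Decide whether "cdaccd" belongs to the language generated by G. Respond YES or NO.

Convert to CNF:
  S -> S S | T0 A | a
  A -> d
  T0 -> c

CYK table (by increasing span):
  cell(0,0) c: {T0}  orig:{}
  cell(1,1) d: {A}
  cell(2,2) a: {S}
  cell(3,3) c: {T0}  orig:{}
  cell(4,4) c: {T0}  orig:{}
  cell(5,5) d: {A}
  cell(0,1) cd: {S}
  cell(1,2) da: ∅
  cell(2,3) ac: ∅
  cell(3,4) cc: ∅
  cell(4,5) cd: {S}
  cell(0,2) cda: {S}
  cell(1,3) dac: ∅
  cell(2,4) acc: ∅
  cell(3,5) ccd: ∅
  cell(0,3) cdac: ∅
  cell(1,4) dacc: ∅
  cell(2,5) accd: ∅
  cell(0,4) cdacc: ∅
  cell(1,5) daccd: ∅
  cell(0,5) cdaccd: ∅

S ∉ T[0,5] ⇒ NO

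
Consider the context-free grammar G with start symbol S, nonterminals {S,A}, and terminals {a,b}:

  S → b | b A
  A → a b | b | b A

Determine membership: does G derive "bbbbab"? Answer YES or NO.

CNF form of G:
  S -> T1 A | b
  A -> T0 T1 | T1 A | b
  T0 -> a
  T1 -> b

Fill CYK table bottom-up:
  [0..0]={A,S,T1}  "b"  orig:{A,S}
  [1..1]={A,S,T1}  "b"  orig:{A,S}
  [2..2]={A,S,T1}  "b"  orig:{A,S}
  [3..3]={A,S,T1}  "b"  orig:{A,S}
  [4..4]={T0}  "a"  orig:{}
  [5..5]={A,S,T1}  "b"  orig:{A,S}
  [0..1]={A,S}  "bb"
  [1..2]={A,S}  "bb"
  [2..3]={A,S}  "bb"
  [3..4]=∅  "ba"
  [4..5]={A}  "ab"
  [0..2]={A,S}  "bbb"
  [1..3]={A,S}  "bbb"
  [2..4]=∅  "bba"
  [3..5]={A,S}  "bab"
  [0..3]={A,S}  "bbbb"
  [1..4]=∅  "bbba"
  [2..5]={A,S}  "bbab"
  [0..4]=∅  "bbbba"
  [1..5]={A,S}  "bbbab"
  [0..5]={A,S}  "bbbbab"

S ∈ T[0,5] ⇒ YES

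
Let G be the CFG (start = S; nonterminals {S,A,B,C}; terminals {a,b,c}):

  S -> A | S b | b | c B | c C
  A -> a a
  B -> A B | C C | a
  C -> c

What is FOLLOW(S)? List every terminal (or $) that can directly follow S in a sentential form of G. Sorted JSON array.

FIRST iteration:
iter 1:
  A via A→a a: +{a}
  B via B→A B: +{a}
  C via C→c: +{c}
  S via S→A: +{a}
  S via S→b: +{b}
  S via S→c B: +{c}
  FIRST(S)={a,b,c}  FIRST(A)={a}  FIRST(B)={a}  FIRST(C)={c}
iter 2:
  B via B→C C: +{c}
  FIRST(S)={a,b,c}  FIRST(A)={a}  FIRST(B)={a,c}  FIRST(C)={c}
iter 3: (stable)
  FIRST(S)={a,b,c}  FIRST(A)={a}  FIRST(B)={a,c}  FIRST(C)={c}

Compute FOLLOW by fixpoint:
seed FOLLOW(S) with $
[1]
  B→A B: FOLLOW(A) ⊇ FIRST(B) = {a,c}; new: +{a,c}
  B→C C: FOLLOW(C) ⊇ FIRST(C) = {c}; new: +{c}
  S→A: FOLLOW(A) ⊇ FOLLOW(S) ⊇ {$}; new: +{$}
  S→S b: FOLLOW(S) ⊇ FIRST(b) = {b}; new: +{b}
  S→c B: FOLLOW(B) ⊇ FOLLOW(S) ⊇ {$,b}; new: +{$,b}
  S→c C: FOLLOW(C) ⊇ FOLLOW(S) ⊇ {$,b}; new: +{$,b}
  FOLLOW(S)={$,b}  FOLLOW(A)={$,a,c}  FOLLOW(B)={$,b}  FOLLOW(C)={$,b,c}
[2]
  S→A: FOLLOW(A) ⊇ FOLLOW(S) ⊇ {$,b}; new: +{b}
  FOLLOW(S)={$,b}  FOLLOW(A)={$,a,b,c}  FOLLOW(B)={$,b}  FOLLOW(C)={$,b,c}
[3] (stable)
  FOLLOW(S)={$,b}  FOLLOW(A)={$,a,b,c}  FOLLOW(B)={$,b}  FOLLOW(C)={$,b,c}

FOLLOW(S) = ["$", "b"]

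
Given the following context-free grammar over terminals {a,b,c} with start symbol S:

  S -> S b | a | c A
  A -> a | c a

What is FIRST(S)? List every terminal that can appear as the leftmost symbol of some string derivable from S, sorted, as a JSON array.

Compute FIRST by fixpoint:
iter 1:
  A via A→a: +{a}
  A via A→c a: +{c}
  S via S→a: +{a}
  S via S→c A: +{c}
  FIRST[S]={a,c}  FIRST[A]={a,c}
iter 2: — fixpoint
  FIRST[S]={a,c}  FIRST[A]={a,c}

FIRST(S) = ["a", "c"]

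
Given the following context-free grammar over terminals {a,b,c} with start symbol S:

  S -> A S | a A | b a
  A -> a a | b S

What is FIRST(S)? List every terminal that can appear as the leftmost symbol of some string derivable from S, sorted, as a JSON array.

FIRST sets, iterate to fixpoint:
iter 1:
  A via A→a a: +{a}
  A via A→b S: +{b}
  S via S→A S: +{a,b}
  FIRST[S]={a,b}  FIRST[A]={a,b}
iter 2: — fixpoint
  FIRST[S]={a,b}  FIRST[A]={a,b}

FIRST(S) = ["a", "b"]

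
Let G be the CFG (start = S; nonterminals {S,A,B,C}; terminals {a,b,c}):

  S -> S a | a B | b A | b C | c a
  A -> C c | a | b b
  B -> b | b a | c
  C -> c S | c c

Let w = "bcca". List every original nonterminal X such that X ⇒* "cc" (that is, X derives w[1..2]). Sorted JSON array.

CNF form of G:
  S -> S T2 | T0 T2 | T1 A | T1 C | T2 B
  A -> C T0 | T1 T1 | a
  B -> T1 T2 | b | c
  C -> T0 S | T0 T0
  T0 -> c
  T1 -> b
  T2 -> a

CYK fill — only the sub-triangle for w[1..2]:
  cell(1,1) c: {B,T0}  orig:{B}
  cell(2,2) c: {B,T0}  orig:{B}
  cell(1,2) cc: {C}

Original NTs in T[1,2] deriving "cc": ["C"]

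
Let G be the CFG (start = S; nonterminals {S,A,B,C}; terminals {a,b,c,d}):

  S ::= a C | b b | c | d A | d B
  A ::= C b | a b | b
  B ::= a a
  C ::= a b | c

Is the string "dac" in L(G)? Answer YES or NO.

CNF form of G:
  S -> T0 T0 | T1 C | T2 A | T2 B | c
  A -> C T0 | T1 T0 | b
  B -> T1 T1
  C -> T1 T0 | c
  T0 -> b
  T1 -> a
  T2 -> d

Fill CYK table bottom-up:
  cell(0,0) d: {T2}  orig:{}
  cell(1,1) a: {T1}  orig:{}
  cell(2,2) c: {C,S}
  cell(0,1) da: ∅
  cell(1,2) ac: {S}
  cell(0,2) dac: ∅

S ∉ T[0,2] ⇒ NO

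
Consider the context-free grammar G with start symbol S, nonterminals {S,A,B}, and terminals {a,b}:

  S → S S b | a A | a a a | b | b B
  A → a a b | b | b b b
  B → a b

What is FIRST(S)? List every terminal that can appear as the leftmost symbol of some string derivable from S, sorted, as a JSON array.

FIRST sets, iterate to fixpoint:
round 1:
  A via A→a a b: +{a}
  A via A→b: +{b}
  B via B→a b: +{a}
  S via S→a A: +{a}
  S via S→b: +{b}
  FIRST(S)={a,b}  FIRST(A)={a,b}  FIRST(B)={a}
round 2: (no change)
  FIRST(S)={a,b}  FIRST(A)={a,b}  FIRST(B)={a}

FIRST(S) = ["a", "b"]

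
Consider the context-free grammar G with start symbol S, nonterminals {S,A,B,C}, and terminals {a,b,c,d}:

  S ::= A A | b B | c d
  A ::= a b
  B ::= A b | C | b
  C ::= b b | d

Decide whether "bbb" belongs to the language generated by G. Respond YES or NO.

Convert to CNF:
  S -> A A | T1 B | T2 T3
  A -> T0 T1
  B -> A T1 | T1 T1 | b | d
  C -> T1 T1 | d
  T0 -> a
  T1 -> b
  T2 -> c
  T3 -> d

CYK table (by increasing span):
  cell(0,0) b: {B,T1}  orig:{B}
  cell(1,1) b: {B,T1}  orig:{B}
  cell(2,2) b: {B,T1}  orig:{B}
  cell(0,1) bb: {B,C,S}
  cell(1,2) bb: {B,C,S}
  cell(0,2) bbb: {S}

S ∈ T[0,2] ⇒ YES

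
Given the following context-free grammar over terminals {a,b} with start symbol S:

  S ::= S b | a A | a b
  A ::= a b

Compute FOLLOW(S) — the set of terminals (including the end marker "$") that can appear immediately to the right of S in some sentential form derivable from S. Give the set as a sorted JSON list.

Compute FIRST by fixpoint:
round 1:
  A via A→a b: +{a}
  S via S→a A: +{a}
  S: {a}  A: {a}
round 2: (no change)
  S: {a}  A: {a}

FOLLOW iteration:
seed FOLLOW(S) with $
[1]
  S→S b: FOLLOW(S) ⊇ FIRST(b) = {b}; new: +{b}
  S→a A: FOLLOW(A) ⊇ FOLLOW(S) ⊇ {$,b}; new: +{$,b}
  S: {$,b}  A: {$,b}
[2] done
  S: {$,b}  A: {$,b}

FOLLOW(S) = ["$", "b"]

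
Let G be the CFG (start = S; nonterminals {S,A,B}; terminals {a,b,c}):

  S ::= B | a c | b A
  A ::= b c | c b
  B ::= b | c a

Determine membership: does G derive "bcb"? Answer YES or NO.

Convert to CNF:
  S -> T0 A | T1 T2 | T2 T1 | b
  A -> T0 T1 | T1 T0
  B -> T1 T2 | b
  T0 -> b
  T1 -> c
  T2 -> a

CYK table (by increasing span):
  T[0,0] 'b' = {B,S,T0}  orig:{B,S}
  T[1,1] 'c' = {T1}  orig:{}
  T[2,2] 'b' = {B,S,T0}  orig:{B,S}
  T[0,1] 'bc' = {A}
  T[1,2] 'cb' = {A}
  T[0,2] 'bcb' = {S}

S ∈ T[0,2] ⇒ YES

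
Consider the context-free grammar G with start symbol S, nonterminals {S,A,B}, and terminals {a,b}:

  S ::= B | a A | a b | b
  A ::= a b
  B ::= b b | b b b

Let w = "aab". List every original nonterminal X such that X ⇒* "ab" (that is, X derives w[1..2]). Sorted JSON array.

CNF form of G:
  S -> T0 A | T0 T1 | T1 T1 | T1 X3 | b
  A -> T0 T1
  B -> T1 T1 | T1 X2
  T0 -> a
  T1 -> b
  X2 -> T1 T1
  X3 -> T1 T1

CYK table (by increasing span) — only the sub-triangle for w[1..2]:
  [1..1]={T0}  "a"  orig:{}
  [2..2]={S,T1}  "b"  orig:{S}
  [1..2]={A,S}  "ab"

Original NTs in T[1,2] deriving "ab": ["A", "S"]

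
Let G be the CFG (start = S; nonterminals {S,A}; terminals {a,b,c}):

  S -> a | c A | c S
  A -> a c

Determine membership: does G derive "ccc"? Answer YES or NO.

Convert to CNF:
  S -> T1 A | T1 S | a
  A -> T0 T1
  T0 -> a
  T1 -> c

CYK table (by increasing span):
  cell(0,0) c: {T1}  orig:{}
  cell(1,1) c: {T1}  orig:{}
  cell(2,2) c: {T1}  orig:{}
  cell(0,1) cc: ∅
  cell(1,2) cc: ∅
  cell(0,2) ccc: ∅

S ∉ T[0,2] ⇒ NO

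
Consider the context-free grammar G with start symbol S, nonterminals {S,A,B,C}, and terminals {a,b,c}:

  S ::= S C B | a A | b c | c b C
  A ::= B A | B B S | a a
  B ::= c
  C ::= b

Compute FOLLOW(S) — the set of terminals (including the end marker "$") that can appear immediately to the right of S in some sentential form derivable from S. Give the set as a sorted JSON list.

Compute FIRST by fixpoint:
iter 1:
  A via A→a a: +{a}
  B via B→c: +{c}
  C via C→b: +{b}
  S via S→a A: +{a}
  S via S→b c: +{b}
  S via S→c b C: +{c}
  FIRST[S]={a,b,c}  FIRST[A]={a}  FIRST[B]={c}  FIRST[C]={b}
iter 2:
  A via A→B A: +{c}
  FIRST[S]={a,b,c}  FIRST[A]={a,c}  FIRST[B]={c}  FIRST[C]={b}
iter 3: (stable)
  FIRST[S]={a,b,c}  FIRST[A]={a,c}  FIRST[B]={c}  FIRST[C]={b}

FOLLOW sets:
seed FOLLOW(S) with $
[1]
  A→B A: FOLLOW(B) ⊇ FIRST(A) = {a,c}; new: +{a,c}
  A→B B S: FOLLOW(B) ⊇ FIRST(S) = {a,b,c}; new: +{b}
  S→S C B: FOLLOW(S) ⊇ FIRST(C) = {b}; new: +{b}
  S→S C B: FOLLOW(C) ⊇ FIRST(B) = {c}; new: +{c}
  S→S C B: FOLLOW(B) ⊇ FOLLOW(S) ⊇ {$,b}; new: +{$}
  S→a A: FOLLOW(A) ⊇ FOLLOW(S) ⊇ {$,b}; new: +{$,b}
  S→c b C: FOLLOW(C) ⊇ FOLLOW(S) ⊇ {$,b}; new: +{$,b}
  FOLLOW[S]={$,b}  FOLLOW[A]={$,b}  FOLLOW[B]={$,a,b,c}  FOLLOW[C]={$,b,c}
[2] (no change)
  FOLLOW[S]={$,b}  FOLLOW[A]={$,b}  FOLLOW[B]={$,a,b,c}  FOLLOW[C]={$,b,c}

FOLLOW(S) = ["$", "b"]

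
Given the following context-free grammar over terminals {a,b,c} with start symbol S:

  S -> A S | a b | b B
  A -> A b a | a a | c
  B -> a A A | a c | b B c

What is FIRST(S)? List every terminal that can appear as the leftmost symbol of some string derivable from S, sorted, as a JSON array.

FIRST iteration:
iter 1:
  A via A→a a: +{a}
  A via A→c: +{c}
  B via B→a A A: +{a}
  B via B→b B c: +{b}
  S via S→A S: +{a,c}
  S via S→b B: +{b}
  S: {a,b,c}  A: {a,c}  B: {a,b}
iter 2: done
  S: {a,b,c}  A: {a,c}  B: {a,b}

FIRST(S) = ["a", "b", "c"]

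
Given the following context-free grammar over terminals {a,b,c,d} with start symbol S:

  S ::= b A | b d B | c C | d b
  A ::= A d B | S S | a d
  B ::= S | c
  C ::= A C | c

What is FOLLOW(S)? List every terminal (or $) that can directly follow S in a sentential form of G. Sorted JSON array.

FIRST iteration:
round 1:
  A via A→a d: +{a}
  B via B→c: +{c}
  C via C→A C: +{a}
  C via C→c: +{c}
  S via S→b A: +{b}
  S via S→c C: +{c}
  S via S→d b: +{d}
  FIRST[S]={b,c,d}  FIRST[A]={a}  FIRST[B]={c}  FIRST[C]={a,c}
round 2:
  A via A→S S: +{b,c,d}
  B via B→S: +{b,d}
  C via C→A C: +{b,d}
  FIRST[S]={b,c,d}  FIRST[A]={a,b,c,d}  FIRST[B]={b,c,d}  FIRST[C]={a,b,c,d}
round 3: (no change)
  FIRST[S]={b,c,d}  FIRST[A]={a,b,c,d}  FIRST[B]={b,c,d}  FIRST[C]={a,b,c,d}

FOLLOW sets:
FOLLOW(S) := {$}
pass 1:
  A→A d B: FOLLOW(A) ⊇ FIRST(d) = {d}; new: +{d}
  A→A d B: FOLLOW(B) ⊇ FOLLOW(A) ⊇ {d}; new: +{d}
  A→S S: FOLLOW(S) ⊇ FIRST(S) = {b,c,d}; new: +{b,c,d}
  C→A C: FOLLOW(A) ⊇ FIRST(C) = {a,b,c,d}; new: +{a,b,c}
  S→b A: FOLLOW(A) ⊇ FOLLOW(S) ⊇ {$,b,c,d}; new: +{$}
  S→b d B: FOLLOW(B) ⊇ FOLLOW(S) ⊇ {$,b,c,d}; new: +{$,b,c}
  S→c C: FOLLOW(C) ⊇ FOLLOW(S) ⊇ {$,b,c,d}; new: +{$,b,c,d}
  FOLLOW(S)={$,b,c,d}  FOLLOW(A)={$,a,b,c,d}  FOLLOW(B)={$,b,c,d}  FOLLOW(C)={$,b,c,d}
pass 2:
  A→A d B: FOLLOW(B) ⊇ FOLLOW(A) ⊇ {$,a,b,c,d}; new: +{a}
  A→S S: FOLLOW(S) ⊇ FOLLOW(A) ⊇ {$,a,b,c,d}; new: +{a}
  S→c C: FOLLOW(C) ⊇ FOLLOW(S) ⊇ {$,a,b,c,d}; new: +{a}
  FOLLOW(S)={$,a,b,c,d}  FOLLOW(A)={$,a,b,c,d}  FOLLOW(B)={$,a,b,c,d}  FOLLOW(C)={$,a,b,c,d}
pass 3: (stable)
  FOLLOW(S)={$,a,b,c,d}  FOLLOW(A)={$,a,b,c,d}  FOLLOW(B)={$,a,b,c,d}  FOLLOW(C)={$,a,b,c,d}

FOLLOW(S) = ["$", "a", "b", "c", "d"]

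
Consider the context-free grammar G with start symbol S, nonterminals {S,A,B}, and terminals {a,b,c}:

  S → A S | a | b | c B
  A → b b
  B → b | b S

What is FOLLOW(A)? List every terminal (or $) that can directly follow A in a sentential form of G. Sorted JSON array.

Compute FIRST by fixpoint:
round 1:
  A via A→b b: +{b}
  B via B→b: +{b}
  S via S→A S: +{b}
  S via S→a: +{a}
  S via S→c B: +{c}
  S: {a,b,c}  A: {b}  B: {b}
round 2: done
  S: {a,b,c}  A: {b}  B: {b}

FOLLOW iteration:
FOLLOW(S) := {$}
pass 1:
  S→A S: FOLLOW(A) ⊇ FIRST(S) = {a,b,c}; new: +{a,b,c}
  S→c B: FOLLOW(B) ⊇ FOLLOW(S) ⊇ {$}; new: +{$}
  FOLLOW[S]={$}  FOLLOW[A]={a,b,c}  FOLLOW[B]={$}
pass 2: (stable)
  FOLLOW[S]={$}  FOLLOW[A]={a,b,c}  FOLLOW[B]={$}

FOLLOW(A) = ["a", "b", "c"]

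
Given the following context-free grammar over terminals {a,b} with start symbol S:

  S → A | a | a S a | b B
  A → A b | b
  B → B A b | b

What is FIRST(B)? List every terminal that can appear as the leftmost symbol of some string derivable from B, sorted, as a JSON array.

Compute FIRST by fixpoint:
round 1:
  A via A→b: +{b}
  B via B→b: +{b}
  S via S→A: +{b}
  S via S→a: +{a}
  S: {a,b}  A: {b}  B: {b}
round 2: (stable)
  S: {a,b}  A: {b}  B: {b}

FIRST(B) = ["b"]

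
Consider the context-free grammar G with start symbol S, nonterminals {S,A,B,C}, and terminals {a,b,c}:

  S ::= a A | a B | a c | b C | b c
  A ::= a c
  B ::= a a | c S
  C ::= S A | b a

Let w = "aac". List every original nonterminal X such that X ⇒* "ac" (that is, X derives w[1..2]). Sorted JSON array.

Convert to CNF:
  S -> T0 A | T0 B | T0 T1 | T2 C | T2 T1
  A -> T0 T1
  B -> T0 T0 | T1 S
  C -> S A | T2 T0
  T0 -> a
  T1 -> c
  T2 -> b

Fill CYK table bottom-up (cells [i..j] with 1 ≤ i ≤ j ≤ 2 only):
  [1..1]={T0}  "a"  orig:{}
  [2..2]={T1}  "c"  orig:{}
  [1..2]={A,S}  "ac"

Original NTs in T[1,2] deriving "ac": ["A", "S"]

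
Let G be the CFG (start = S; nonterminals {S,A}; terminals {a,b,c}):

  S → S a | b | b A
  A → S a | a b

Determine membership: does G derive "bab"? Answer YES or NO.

Convert to CNF:
  S -> S T0 | T1 A | b
  A -> S T0 | T0 T1
  T0 -> a
  T1 -> b

Fill CYK table bottom-up:
  [0..0]={S,T1}  "b"  orig:{S}
  [1..1]={T0}  "a"  orig:{}
  [2..2]={S,T1}  "b"  orig:{S}
  [0..1]={A,S}  "ba"
  [1..2]={A}  "ab"
  [0..2]={S}  "bab"

S ∈ T[0,2] ⇒ YES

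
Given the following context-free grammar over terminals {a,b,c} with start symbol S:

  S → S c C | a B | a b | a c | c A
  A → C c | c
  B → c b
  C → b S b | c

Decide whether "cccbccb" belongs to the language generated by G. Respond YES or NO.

CNF form of G:
  S -> S X4 | T0 A | T2 B | T2 T0 | T2 T1
  A -> C T0 | c
  B -> T0 T1
  C -> T1 X3 | c
  T0 -> c
  T1 -> b
  T2 -> a
  X3 -> S T1
  X4 -> T0 C

CYK table (by increasing span):
  T[0,0] 'c' = {A,C,T0}  orig:{A,C}
  T[1,1] 'c' = {A,C,T0}  orig:{A,C}
  T[2,2] 'c' = {A,C,T0}  orig:{A,C}
  T[3,3] 'b' = {T1}  orig:{}
  T[4,4] 'c' = {A,C,T0}  orig:{A,C}
  T[5,5] 'c' = {A,C,T0}  orig:{A,C}
  T[6,6] 'b' = {T1}  orig:{}
  T[0,1] 'cc' = {A,S,X4}  orig:{A,S}
  T[1,2] 'cc' = {A,S,X4}  orig:{A,S}
  T[2,3] 'cb' = {B}
  T[3,4] 'bc' = ∅
  T[4,5] 'cc' = {A,S,X4}  orig:{A,S}
  T[5,6] 'cb' = {B}
  T[0,2] 'ccc' = {S}
  T[1,3] 'ccb' = {X3}  orig:{}
  T[2,4] 'cbc' = ∅
  T[3,5] 'bcc' = ∅
  T[4,6] 'ccb' = {X3}  orig:{}
  T[0,3] 'cccb' = {X3}  orig:{}
  T[1,4] 'ccbc' = ∅
  T[2,5] 'cbcc' = ∅
  T[3,6] 'bccb' = {C}
  T[0,4] 'cccbc' = ∅
  T[1,5] 'ccbcc' = ∅
  T[2,6] 'cbccb' = {X4}  orig:{}
  T[0,5] 'cccbcc' = ∅
  T[1,6] 'ccbccb' = ∅
  T[0,6] 'cccbccb' = {S}

S ∈ T[0,6] ⇒ YES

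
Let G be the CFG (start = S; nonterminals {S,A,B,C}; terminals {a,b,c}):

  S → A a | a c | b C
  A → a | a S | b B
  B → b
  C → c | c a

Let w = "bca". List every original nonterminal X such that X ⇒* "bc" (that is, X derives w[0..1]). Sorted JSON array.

CNF form of G:
  S -> A T0 | T0 T2 | T1 C
  A -> T0 S | T1 B | a
  B -> b
  C -> T2 T0 | c
  T0 -> a
  T1 -> b
  T2 -> c

Fill CYK table bottom-up, restricted to cells inside w[0..1]:
  cell(0,0) b: {B,T1}  orig:{B}
  cell(1,1) c: {C,T2}  orig:{C}
  cell(0,1) bc: {S}

Original NTs in T[0,1] deriving "bc": ["S"]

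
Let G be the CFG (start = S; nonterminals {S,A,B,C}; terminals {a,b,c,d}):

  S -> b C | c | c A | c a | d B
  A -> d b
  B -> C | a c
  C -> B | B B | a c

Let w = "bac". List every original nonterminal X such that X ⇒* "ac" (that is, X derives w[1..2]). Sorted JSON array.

CNF form of G:
  S -> T0 B | T1 C | T3 A | T3 T2 | c
  A -> T0 T1
  B -> B B | T2 T3
  C -> B B | T2 T3
  T0 -> d
  T1 -> b
  T2 -> a
  T3 -> c

CYK fill, restricted to cells inside w[1..2]:
  cell(1,1) a: {T2}  orig:{}
  cell(2,2) c: {S,T3}  orig:{S}
  cell(1,2) ac: {B,C}

Original NTs in T[1,2] deriving "ac": ["B", "C"]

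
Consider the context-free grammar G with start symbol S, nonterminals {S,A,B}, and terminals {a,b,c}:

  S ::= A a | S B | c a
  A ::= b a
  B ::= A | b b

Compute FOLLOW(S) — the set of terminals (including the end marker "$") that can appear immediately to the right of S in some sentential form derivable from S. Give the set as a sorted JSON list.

FIRST iteration:
[1]
  A via A→b a: +{b}
  B via B→A: +{b}
  S via S→A a: +{b}
  S via S→c a: +{c}
  S: {b,c}  A: {b}  B: {b}
[2] (no change)
  S: {b,c}  A: {b}  B: {b}

FOLLOW iteration:
FOLLOW(S) := {$}
round 1:
  S→A a: FOLLOW(A) ⊇ FIRST(a) = {a}; new: +{a}
  S→S B: FOLLOW(S) ⊇ FIRST(B) = {b}; new: +{b}
  S→S B: FOLLOW(B) ⊇ FOLLOW(S) ⊇ {$,b}; new: +{$,b}
  FOLLOW(S)={$,b}  FOLLOW(A)={a}  FOLLOW(B)={$,b}
round 2:
  B→A: FOLLOW(A) ⊇ FOLLOW(B) ⊇ {$,b}; new: +{$,b}
  FOLLOW(S)={$,b}  FOLLOW(A)={$,a,b}  FOLLOW(B)={$,b}
round 3: done
  FOLLOW(S)={$,b}  FOLLOW(A)={$,a,b}  FOLLOW(B)={$,b}

FOLLOW(S) = ["$", "b"]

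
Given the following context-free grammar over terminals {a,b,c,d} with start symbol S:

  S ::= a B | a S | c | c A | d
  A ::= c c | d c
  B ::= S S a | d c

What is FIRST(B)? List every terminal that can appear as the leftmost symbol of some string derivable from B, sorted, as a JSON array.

FIRST sets, iterate to fixpoint:
iter 1:
  A via A→c c: +{c}
  A via A→d c: +{d}
  B via B→d c: +{d}
  S via S→a B: +{a}
  S via S→c: +{c}
  S via S→d: +{d}
  FIRST(S)={a,c,d}  FIRST(A)={c,d}  FIRST(B)={d}
iter 2:
  B via B→S S a: +{a,c}
  FIRST(S)={a,c,d}  FIRST(A)={c,d}  FIRST(B)={a,c,d}
iter 3: done
  FIRST(S)={a,c,d}  FIRST(A)={c,d}  FIRST(B)={a,c,d}

FIRST(B) = ["a", "c", "d"]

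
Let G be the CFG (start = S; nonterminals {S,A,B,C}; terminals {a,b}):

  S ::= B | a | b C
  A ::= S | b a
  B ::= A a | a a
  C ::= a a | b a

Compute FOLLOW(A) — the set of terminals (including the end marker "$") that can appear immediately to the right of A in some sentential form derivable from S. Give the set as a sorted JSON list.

Compute FIRST by fixpoint:
iter 1:
  A via A→b a: +{b}
  B via B→A a: +{b}
  B via B→a a: +{a}
  C via C→a a: +{a}
  C via C→b a: +{b}
  S via S→B: +{a,b}
  FIRST[S]={a,b}  FIRST[A]={b}  FIRST[B]={a,b}  FIRST[C]={a,b}
iter 2:
  A via A→S: +{a}
  FIRST[S]={a,b}  FIRST[A]={a,b}  FIRST[B]={a,b}  FIRST[C]={a,b}
iter 3: (no change)
  FIRST[S]={a,b}  FIRST[A]={a,b}  FIRST[B]={a,b}  FIRST[C]={a,b}

Compute FOLLOW by fixpoint:
FOLLOW(S) := {$}
pass 1:
  B→A a: FOLLOW(A) ⊇ FIRST(a) = {a}; new: +{a}
  S→B: FOLLOW(B) ⊇ FOLLOW(S) ⊇ {$}; new: +{$}
  S→b C: FOLLOW(C) ⊇ FOLLOW(S) ⊇ {$}; new: +{$}
  FOLLOW[S]={$}  FOLLOW[A]={a}  FOLLOW[B]={$}  FOLLOW[C]={$}
pass 2:
  A→S: FOLLOW(S) ⊇ FOLLOW(A) ⊇ {a}; new: +{a}
  S→B: FOLLOW(B) ⊇ FOLLOW(S) ⊇ {$,a}; new: +{a}
  S→b C: FOLLOW(C) ⊇ FOLLOW(S) ⊇ {$,a}; new: +{a}
  FOLLOW[S]={$,a}  FOLLOW[A]={a}  FOLLOW[B]={$,a}  FOLLOW[C]={$,a}
pass 3: — fixpoint
  FOLLOW[S]={$,a}  FOLLOW[A]={a}  FOLLOW[B]={$,a}  FOLLOW[C]={$,a}

FOLLOW(A) = ["a"]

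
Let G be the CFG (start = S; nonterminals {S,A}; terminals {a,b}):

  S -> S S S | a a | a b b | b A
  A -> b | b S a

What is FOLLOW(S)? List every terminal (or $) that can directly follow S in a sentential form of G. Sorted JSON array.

FIRST iteration:
round 1:
  A via A→b: +{b}
  S via S→a a: +{a}
  S via S→b A: +{b}
  S: {a,b}  A: {b}
round 2: (no change)
  S: {a,b}  A: {b}

FOLLOW sets:
initialize: $ ∈ FOLLOW(S)
iter 1:
  A→b S a: FOLLOW(S) ⊇ FIRST(a) = {a}; new: +{a}
  S→S S S: FOLLOW(S) ⊇ FIRST(S) = {a,b}; new: +{b}
  S→b A: FOLLOW(A) ⊇ FOLLOW(S) ⊇ {$,a,b}; new: +{$,a,b}
  FOLLOW[S]={$,a,b}  FOLLOW[A]={$,a,b}
iter 2: (no change)
  FOLLOW[S]={$,a,b}  FOLLOW[A]={$,a,b}

FOLLOW(S) = ["$", "a", "b"]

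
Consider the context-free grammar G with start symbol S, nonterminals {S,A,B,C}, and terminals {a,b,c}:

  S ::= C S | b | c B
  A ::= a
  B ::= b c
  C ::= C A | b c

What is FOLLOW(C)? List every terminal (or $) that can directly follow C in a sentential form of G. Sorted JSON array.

FIRST sets, iterate to fixpoint:
[1]
  A via A→a: +{a}
  B via B→b c: +{b}
  C via C→b c: +{b}
  S via S→C S: +{b}
  S via S→c B: +{c}
  FIRST(S)={b,c}  FIRST(A)={a}  FIRST(B)={b}  FIRST(C)={b}
[2] — fixpoint
  FIRST(S)={b,c}  FIRST(A)={a}  FIRST(B)={b}  FIRST(C)={b}

Compute FOLLOW by fixpoint:
seed FOLLOW(S) with $
round 1:
  C→C A: FOLLOW(C) ⊇ FIRST(A) = {a}; new: +{a}
  C→C A: FOLLOW(A) ⊇ FOLLOW(C) ⊇ {a}; new: +{a}
  S→C S: FOLLOW(C) ⊇ FIRST(S) = {b,c}; new: +{b,c}
  S→c B: FOLLOW(B) ⊇ FOLLOW(S) ⊇ {$}; new: +{$}
  FOLLOW[S]={$}  FOLLOW[A]={a}  FOLLOW[B]={$}  FOLLOW[C]={a,b,c}
round 2:
  C→C A: FOLLOW(A) ⊇ FOLLOW(C) ⊇ {a,b,c}; new: +{b,c}
  FOLLOW[S]={$}  FOLLOW[A]={a,b,c}  FOLLOW[B]={$}  FOLLOW[C]={a,b,c}
round 3: (no change)
  FOLLOW[S]={$}  FOLLOW[A]={a,b,c}  FOLLOW[B]={$}  FOLLOW[C]={a,b,c}

FOLLOW(C) = ["a", "b", "c"]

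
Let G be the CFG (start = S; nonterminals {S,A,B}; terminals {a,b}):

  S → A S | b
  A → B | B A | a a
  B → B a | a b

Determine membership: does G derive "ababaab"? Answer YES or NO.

CNF form of G:
  S -> A S | b
  A -> B A | B T0 | T0 T0 | T0 T1
  B -> B T0 | T0 T1
  T0 -> a
  T1 -> b

CYK fill:
  cell(0,0) a: {T0}  orig:{}
  cell(1,1) b: {S,T1}  orig:{S}
  cell(2,2) a: {T0}  orig:{}
  cell(3,3) b: {S,T1}  orig:{S}
  cell(4,4) a: {T0}  orig:{}
  cell(5,5) a: {T0}  orig:{}
  cell(6,6) b: {S,T1}  orig:{S}
  cell(0,1) ab: {A,B}
  cell(1,2) ba: ∅
  cell(2,3) ab: {A,B}
  cell(3,4) ba: ∅
  cell(4,5) aa: {A}
  cell(5,6) ab: {A,B}
  cell(0,2) aba: {A,B}
  cell(1,3) bab: ∅
  cell(2,4) aba: {A,B}
  cell(3,5) baa: ∅
  cell(4,6) aab: {S}
  cell(0,3) abab: {A,S}
  cell(1,4) baba: ∅
  cell(2,5) abaa: {A,B}
  cell(3,6) baab: ∅
  cell(0,4) ababa: {A}
  cell(1,5) babaa: ∅
  cell(2,6) abaab: {A,S}
  cell(0,5) ababaa: {A}
  cell(1,6) babaab: ∅
  cell(0,6) ababaab: {A,S}

S ∈ T[0,6] ⇒ YES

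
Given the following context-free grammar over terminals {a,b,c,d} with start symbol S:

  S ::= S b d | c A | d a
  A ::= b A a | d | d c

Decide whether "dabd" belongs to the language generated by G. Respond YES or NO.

CNF form of G:
  S -> S X5 | T2 T1 | T3 A
  A -> T0 X4 | T2 T3 | d
  T0 -> b
  T1 -> a
  T2 -> d
  T3 -> c
  X4 -> A T1
  X5 -> T0 T2

CYK table (by increasing span):
  T[0,0] 'd' = {A,T2}  orig:{A}
  T[1,1] 'a' = {T1}  orig:{}
  T[2,2] 'b' = {T0}  orig:{}
  T[3,3] 'd' = {A,T2}  orig:{A}
  T[0,1] 'da' = {S,X4}  orig:{S}
  T[1,2] 'ab' = ∅
  T[2,3] 'bd' = {X5}  orig:{}
  T[0,2] 'dab' = ∅
  T[1,3] 'abd' = ∅
  T[0,3] 'dabd' = {S}

S ∈ T[0,3] ⇒ YES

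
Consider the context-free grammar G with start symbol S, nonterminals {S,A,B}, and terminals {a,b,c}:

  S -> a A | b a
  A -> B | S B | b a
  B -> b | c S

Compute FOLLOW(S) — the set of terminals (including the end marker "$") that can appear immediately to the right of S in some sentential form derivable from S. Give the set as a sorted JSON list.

FIRST iteration:
iter 1:
  A via A→b a: +{b}
  B via B→b: +{b}
  B via B→c S: +{c}
  S via S→a A: +{a}
  S via S→b a: +{b}
  S: {a,b}  A: {b}  B: {b,c}
iter 2:
  A via A→B: +{c}
  A via A→S B: +{a}
  S: {a,b}  A: {a,b,c}  B: {b,c}
iter 3: — fixpoint
  S: {a,b}  A: {a,b,c}  B: {b,c}

FOLLOW sets:
initialize: $ ∈ FOLLOW(S)
[1]
  A→S B: FOLLOW(S) ⊇ FIRST(B) = {b,c}; new: +{b,c}
  S→a A: FOLLOW(A) ⊇ FOLLOW(S) ⊇ {$,b,c}; new: +{$,b,c}
  S: {$,b,c}  A: {$,b,c}  B: {}
[2]
  A→B: FOLLOW(B) ⊇ FOLLOW(A) ⊇ {$,b,c}; new: +{$,b,c}
  S: {$,b,c}  A: {$,b,c}  B: {$,b,c}
[3] (stable)
  S: {$,b,c}  A: {$,b,c}  B: {$,b,c}

FOLLOW(S) = ["$", "b", "c"]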